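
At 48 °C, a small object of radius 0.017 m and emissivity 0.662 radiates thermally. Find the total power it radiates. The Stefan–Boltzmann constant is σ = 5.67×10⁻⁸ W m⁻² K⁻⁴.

A = 4πr² = 4π × (0.017)² = 3.63×10^-3 m².
48 °C = 321 K.
P = εσAT⁴ = 0.662 × 5.67×10⁻⁸ × 3.63×10^-3 × (321)⁴ = 0.662 × 5.67×10⁻⁸ × 3.63×10^-3 × 1.06×10^10.
P = 1.45 W.

P ≈ 1.45 W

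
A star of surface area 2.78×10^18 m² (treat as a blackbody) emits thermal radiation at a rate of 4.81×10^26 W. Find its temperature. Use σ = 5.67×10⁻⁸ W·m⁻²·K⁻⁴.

T ≈ 7430 K

From P = σAT⁴, T = (P / σA)^(1/4) = (4.81×10^26 / (5.67×10⁻⁸ × 2.78×10^18))^(1/4).
T = (3.05×10^15)^(1/4) = 7430 K.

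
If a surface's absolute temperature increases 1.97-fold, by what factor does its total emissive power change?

P ∝ T⁴, so the power scales as (1.97)⁴ = 15.1.

factor ≈ 15.1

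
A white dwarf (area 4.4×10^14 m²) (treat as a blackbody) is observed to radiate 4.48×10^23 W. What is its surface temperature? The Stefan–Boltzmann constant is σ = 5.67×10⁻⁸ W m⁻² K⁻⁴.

T ≈ 11600 K

From P = σAT⁴, T = (P / σA)^(1/4) = (4.48×10^23 / (5.67×10⁻⁸ × 4.40×10^14))^(1/4).
T = (1.80×10^16)^(1/4) = 11600 K.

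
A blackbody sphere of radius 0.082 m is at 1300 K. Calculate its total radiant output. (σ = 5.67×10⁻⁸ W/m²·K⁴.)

P ≈ 13700 W

A = 4πr² = 4π × (0.082)² = 0.0845 m².
P = σAT⁴ = 5.67×10⁻⁸ × 0.0845 × (1300)⁴ = 5.67×10⁻⁸ × 0.0845 × 2.86×10^12.
P = 13700 W.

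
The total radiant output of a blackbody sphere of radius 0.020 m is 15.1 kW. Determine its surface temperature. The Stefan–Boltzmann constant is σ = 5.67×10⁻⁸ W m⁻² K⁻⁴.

A = 4πr² = 4π × (0.020)² = 5.03×10^-3 m².
From P = σAT⁴, T = (P / σA)^(1/4) = (15100 / (5.67×10⁻⁸ × 5.03×10^-3))^(1/4).
T = (5.30×10^13)^(1/4) = 2700 K.

T ≈ 2700 K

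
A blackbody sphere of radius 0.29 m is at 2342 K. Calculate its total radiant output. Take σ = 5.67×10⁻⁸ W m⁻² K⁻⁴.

A = 4πr² = 4π × (0.29)² = 1.06 m².
P = σAT⁴ = 5.67×10⁻⁸ × 1.06 × (2342)⁴ = 5.67×10⁻⁸ × 1.06 × 3.01×10^13.
P = 1.80×10^6 W.

P ≈ 1.80×10^6 W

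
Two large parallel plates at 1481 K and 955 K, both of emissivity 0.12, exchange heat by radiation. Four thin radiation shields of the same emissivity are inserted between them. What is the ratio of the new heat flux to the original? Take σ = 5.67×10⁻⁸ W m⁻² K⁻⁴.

ratio ≈ 0.200

With N identical shields there are N+1 = 5 gaps in series, each with the same radiative resistance, so the flux falls to 1/(N+1) of its unshielded value.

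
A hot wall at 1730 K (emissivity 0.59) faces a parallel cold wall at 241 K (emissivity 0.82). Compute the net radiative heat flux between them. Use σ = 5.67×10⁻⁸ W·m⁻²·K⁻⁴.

For two large parallel gray plates, q = σ(T₁⁴ − T₂⁴) / (1/ε₁ + 1/ε₂ − 1).
1/ε₁ + 1/ε₂ − 1 = 1/0.59 + 1/0.82 − 1 = 1.914.
T₁⁴ − T₂⁴ = 8.96×10^12 − 3.37×10^9 = 8.95×10^12 K⁴.
q = 5.67×10⁻⁸ × 8.95×10^12 / 1.914 = 2.65×10^5 W/m².

q ≈ 2.65×10^5 W/m²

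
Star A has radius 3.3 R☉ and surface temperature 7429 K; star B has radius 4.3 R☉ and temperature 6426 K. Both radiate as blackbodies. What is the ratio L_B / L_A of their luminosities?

L = 4πR²σT⁴ ∝ R²T⁴, so L_B/L_A = (4.3/3.3)² × (6426/7429)⁴ = 1.70 × 0.560 = 0.950.

L_B/L_A ≈ 0.950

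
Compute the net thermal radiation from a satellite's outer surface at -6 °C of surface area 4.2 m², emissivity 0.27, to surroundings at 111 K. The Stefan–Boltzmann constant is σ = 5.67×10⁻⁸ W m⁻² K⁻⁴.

Q ≈ 317 W

Convert: -6 °C = 267 K.
Q = εσA(T⁴ − T_s⁴). T⁴ − T_s⁴ = (267)⁴ − (111)⁴ = 5.08×10^9 − 1.52×10^8 = 4.93×10^9 K⁴.
Q = 0.27 × 5.67×10⁻⁸ × 4.20 × 4.93×10^9 = 317 W.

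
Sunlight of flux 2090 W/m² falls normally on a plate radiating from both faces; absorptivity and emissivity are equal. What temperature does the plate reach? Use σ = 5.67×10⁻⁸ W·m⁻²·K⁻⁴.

T ≈ 368 K

Absorbed flux αS = emitted flux 2εσT⁴ per unit area; with α = ε this gives T = (S/2σ)^(1/4).
T = (2090 / (2 × 5.67×10⁻⁸))^(1/4) = (1.84×10^10)^(1/4).
T = 368 K.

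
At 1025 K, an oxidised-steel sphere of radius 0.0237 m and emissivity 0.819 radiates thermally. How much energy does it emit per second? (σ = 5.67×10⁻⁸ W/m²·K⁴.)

P ≈ 362 W

A = 4πr² = 4π × (0.0237)² = 7.06×10^-3 m².
P = εσAT⁴ = 0.819 × 5.67×10⁻⁸ × 7.06×10^-3 × (1025)⁴ = 0.819 × 5.67×10⁻⁸ × 7.06×10^-3 × 1.10×10^12.
P = 362 W.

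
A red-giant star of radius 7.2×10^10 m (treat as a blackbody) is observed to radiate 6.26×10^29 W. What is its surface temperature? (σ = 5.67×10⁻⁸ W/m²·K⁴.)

A = 4πr² = 4π × (7.2×10^10)² = 6.51×10^22 m².
From P = σAT⁴, T = (P / σA)^(1/4) = (6.26×10^29 / (5.67×10⁻⁸ × 6.51×10^22))^(1/4).
T = (1.69×10^14)^(1/4) = 3610 K.

T ≈ 3610 K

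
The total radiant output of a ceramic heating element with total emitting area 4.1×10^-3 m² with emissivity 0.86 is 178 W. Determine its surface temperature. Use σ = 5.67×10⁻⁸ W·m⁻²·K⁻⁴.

From P = εσAT⁴, T = (P / εσA)^(1/4) = (178 / (0.86 × 5.67×10⁻⁸ × 4.10×10^-3))^(1/4).
T = (8.90×10^11)^(1/4) = 971 K.

T ≈ 971 K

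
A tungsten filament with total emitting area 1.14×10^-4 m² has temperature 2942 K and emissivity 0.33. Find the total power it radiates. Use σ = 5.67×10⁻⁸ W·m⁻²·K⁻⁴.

P = εσAT⁴ = 0.33 × 5.67×10⁻⁸ × 1.14×10^-4 × (2942)⁴ = 0.33 × 5.67×10⁻⁸ × 1.14×10^-4 × 7.49×10^13.
P = 160 W.

P ≈ 160 W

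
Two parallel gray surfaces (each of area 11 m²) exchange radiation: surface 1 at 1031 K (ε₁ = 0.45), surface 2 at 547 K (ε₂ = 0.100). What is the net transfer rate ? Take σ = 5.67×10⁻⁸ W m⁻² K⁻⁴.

Q ≈ 57800 W

For two large parallel gray plates, q = σ(T₁⁴ − T₂⁴) / (1/ε₁ + 1/ε₂ − 1).
1/ε₁ + 1/ε₂ − 1 = 1/0.45 + 1/0.100 − 1 = 11.22.
T₁⁴ − T₂⁴ = 1.13×10^12 − 8.95×10^10 = 1.04×10^12 K⁴.
q = 5.67×10⁻⁸ × 1.04×10^12 / 11.22 = 5260 W/m².
Q = q·A = 5260 × 11 = 57800 W.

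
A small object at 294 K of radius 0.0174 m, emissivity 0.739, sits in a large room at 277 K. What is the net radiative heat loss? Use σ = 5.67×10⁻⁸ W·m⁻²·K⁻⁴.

Q ≈ 0.252 W

A = 4πr² = 4π × (0.0174)² = 3.80×10^-3 m².
Q = εσA(T⁴ − T_s⁴). T⁴ − T_s⁴ = (294)⁴ − (277)⁴ = 7.47×10^9 − 5.89×10^9 = 1.58×10^9 K⁴.
Q = 0.739 × 5.67×10⁻⁸ × 3.80×10^-3 × 1.58×10^9 = 0.252 W.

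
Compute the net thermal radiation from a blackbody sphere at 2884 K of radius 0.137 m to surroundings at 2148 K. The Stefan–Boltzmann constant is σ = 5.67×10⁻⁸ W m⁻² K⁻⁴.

Q ≈ 6.40×10^5 W

A = 4πr² = 4π × (0.137)² = 0.236 m².
Q = σA(T⁴ − T_s⁴). T⁴ − T_s⁴ = (2884)⁴ − (2148)⁴ = 6.92×10^13 − 2.13×10^13 = 4.79×10^13 K⁴.
Q = 5.67×10⁻⁸ × 0.236 × 4.79×10^13 = 6.40×10^5 W.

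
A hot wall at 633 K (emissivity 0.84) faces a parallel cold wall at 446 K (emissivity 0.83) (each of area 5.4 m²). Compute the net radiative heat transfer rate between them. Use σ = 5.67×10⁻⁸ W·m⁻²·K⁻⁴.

For two large parallel gray plates, q = σ(T₁⁴ − T₂⁴) / (1/ε₁ + 1/ε₂ − 1).
1/ε₁ + 1/ε₂ − 1 = 1/0.84 + 1/0.83 − 1 = 1.395.
T₁⁴ − T₂⁴ = 1.61×10^11 − 3.96×10^10 = 1.21×10^11 K⁴.
q = 5.67×10⁻⁸ × 1.21×10^11 / 1.395 = 4920 W/m².
Q = q·A = 4920 × 5.4 = 26500 W.

Q ≈ 26500 W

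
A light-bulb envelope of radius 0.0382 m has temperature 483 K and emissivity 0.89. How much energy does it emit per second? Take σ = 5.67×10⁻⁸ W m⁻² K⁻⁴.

A = 4πr² = 4π × (0.0382)² = 0.0183 m².
P = εσAT⁴ = 0.89 × 5.67×10⁻⁸ × 0.0183 × (483)⁴ = 0.89 × 5.67×10⁻⁸ × 0.0183 × 5.44×10^10.
P = 50.4 W.

P ≈ 50.4 W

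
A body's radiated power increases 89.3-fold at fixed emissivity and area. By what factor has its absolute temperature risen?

factor ≈ 3.07

P ∝ T⁴ ⇒ T ∝ P^(1/4), so T scales by (89.3)^(1/4) = 3.07.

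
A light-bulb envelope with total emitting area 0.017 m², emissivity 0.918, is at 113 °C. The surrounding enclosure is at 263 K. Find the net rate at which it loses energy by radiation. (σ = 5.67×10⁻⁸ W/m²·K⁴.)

Q ≈ 15.4 W

Convert: 113 °C = 386 K.
Q = εσA(T⁴ − T_s⁴). T⁴ − T_s⁴ = (386)⁴ − (263)⁴ = 2.22×10^10 − 4.78×10^9 = 1.74×10^10 K⁴.
Q = 0.918 × 5.67×10⁻⁸ × 0.0170 × 1.74×10^10 = 15.4 W.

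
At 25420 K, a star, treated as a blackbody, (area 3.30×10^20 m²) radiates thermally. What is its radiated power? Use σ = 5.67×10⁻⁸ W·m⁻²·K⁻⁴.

P = σAT⁴ = 5.67×10⁻⁸ × 3.30×10^20 × (25420)⁴ = 5.67×10⁻⁸ × 3.30×10^20 × 4.18×10^17.
P = 7.81×10^30 W.

P ≈ 7.81×10^30 W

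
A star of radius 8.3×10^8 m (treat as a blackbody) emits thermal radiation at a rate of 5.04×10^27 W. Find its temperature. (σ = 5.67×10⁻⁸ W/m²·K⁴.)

A = 4πr² = 4π × (8.3×10^8)² = 8.66×10^18 m².
From P = σAT⁴, T = (P / σA)^(1/4) = (5.04×10^27 / (5.67×10⁻⁸ × 8.66×10^18))^(1/4).
T = (1.03×10^16)^(1/4) = 10100 K.

T ≈ 10100 K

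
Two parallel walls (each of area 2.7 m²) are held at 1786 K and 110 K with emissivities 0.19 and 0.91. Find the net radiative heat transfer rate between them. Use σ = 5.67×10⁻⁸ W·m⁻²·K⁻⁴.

For two large parallel gray plates, q = σ(T₁⁴ − T₂⁴) / (1/ε₁ + 1/ε₂ − 1).
1/ε₁ + 1/ε₂ − 1 = 1/0.19 + 1/0.91 − 1 = 5.362.
T₁⁴ − T₂⁴ = 1.02×10^13 − 1.46×10^8 = 1.02×10^13 K⁴.
q = 5.67×10⁻⁸ × 1.02×10^13 / 5.362 = 1.08×10^5 W/m².
Q = q·A = 1.08×10^5 × 2.7 = 2.90×10^5 W.

Q ≈ 2.90×10^5 W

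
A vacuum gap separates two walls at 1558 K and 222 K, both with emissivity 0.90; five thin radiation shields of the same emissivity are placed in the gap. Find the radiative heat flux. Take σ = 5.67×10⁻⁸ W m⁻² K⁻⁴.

q ≈ 45500 W/m²

Each of the 6 gaps contributes resistance (2/ε − 1) = 2/0.90 − 1 = 1.222; total = 7.333.
q = σ(T₁⁴ − T₂⁴) / 7.333 = 5.67×10⁻⁸ × 5.89×10^12 / 7.333 = 45500 W/m².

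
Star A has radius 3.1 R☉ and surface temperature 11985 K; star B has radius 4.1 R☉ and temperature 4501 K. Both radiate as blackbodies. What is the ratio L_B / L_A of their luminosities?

L_B/L_A ≈ 0.0348

L = 4πR²σT⁴ ∝ R²T⁴, so L_B/L_A = (4.1/3.1)² × (4501/11985)⁴ = 1.75 × 0.0199 = 0.0348.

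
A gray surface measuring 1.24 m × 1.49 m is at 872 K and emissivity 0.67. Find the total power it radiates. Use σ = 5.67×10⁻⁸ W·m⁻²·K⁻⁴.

P ≈ 40600 W

A = 1.24 × 1.49 = 1.85 m².
Stefan–Boltzmann: P = εσAT⁴ = 0.67 × 5.67×10⁻⁸ × 1.85 × (872)⁴ = 0.67 × 5.67×10⁻⁸ × 1.85 × 5.78×10^11.
P = 40600 W.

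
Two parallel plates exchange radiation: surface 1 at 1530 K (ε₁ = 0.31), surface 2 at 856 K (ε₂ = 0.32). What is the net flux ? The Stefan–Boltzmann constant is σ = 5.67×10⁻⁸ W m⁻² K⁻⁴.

For two large parallel gray plates, q = σ(T₁⁴ − T₂⁴) / (1/ε₁ + 1/ε₂ − 1).
1/ε₁ + 1/ε₂ − 1 = 1/0.31 + 1/0.32 − 1 = 5.351.
T₁⁴ − T₂⁴ = 5.48×10^12 − 5.37×10^11 = 4.94×10^12 K⁴.
q = 5.67×10⁻⁸ × 4.94×10^12 / 5.351 = 52400 W/m².

q ≈ 52400 W/m²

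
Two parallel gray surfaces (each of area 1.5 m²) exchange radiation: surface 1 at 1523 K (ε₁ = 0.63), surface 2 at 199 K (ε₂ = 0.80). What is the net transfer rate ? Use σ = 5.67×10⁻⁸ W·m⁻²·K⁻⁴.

For two large parallel gray plates, q = σ(T₁⁴ − T₂⁴) / (1/ε₁ + 1/ε₂ − 1).
1/ε₁ + 1/ε₂ − 1 = 1/0.63 + 1/0.80 − 1 = 1.837.
T₁⁴ − T₂⁴ = 5.38×10^12 − 1.57×10^9 = 5.38×10^12 K⁴.
q = 5.67×10⁻⁸ × 5.38×10^12 / 1.837 = 1.66×10^5 W/m².
Q = q·A = 1.66×10^5 × 1.5 = 2.49×10^5 W.

Q ≈ 2.49×10^5 W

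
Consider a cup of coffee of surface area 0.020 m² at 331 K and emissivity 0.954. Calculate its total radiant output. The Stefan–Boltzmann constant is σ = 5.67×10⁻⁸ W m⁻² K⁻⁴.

P ≈ 13.0 W

P = εσAT⁴ = 0.954 × 5.67×10⁻⁸ × 0.0200 × (331)⁴ = 0.954 × 5.67×10⁻⁸ × 0.0200 × 1.20×10^10.
P = 13.0 W.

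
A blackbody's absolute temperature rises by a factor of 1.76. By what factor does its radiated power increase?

P ∝ T⁴, so the power scales as (1.76)⁴ = 9.60.

factor ≈ 9.60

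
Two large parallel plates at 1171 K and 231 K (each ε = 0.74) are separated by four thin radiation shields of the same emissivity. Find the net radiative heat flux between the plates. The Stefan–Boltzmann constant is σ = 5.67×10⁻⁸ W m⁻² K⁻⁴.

q ≈ 12500 W/m²

Each of the 5 gaps contributes resistance (2/ε − 1) = 2/0.74 − 1 = 1.703; total = 8.514.
q = σ(T₁⁴ − T₂⁴) / 8.514 = 5.67×10⁻⁸ × 1.88×10^12 / 8.514 = 12500 W/m².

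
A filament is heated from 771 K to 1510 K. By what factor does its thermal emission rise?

ratio ≈ 14.7

P ∝ T⁴, so the ratio is (1510/771)⁴ = (1.958)⁴ = 14.7.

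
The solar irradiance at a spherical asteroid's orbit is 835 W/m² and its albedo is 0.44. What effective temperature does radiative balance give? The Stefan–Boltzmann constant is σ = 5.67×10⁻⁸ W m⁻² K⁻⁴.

T ≈ 213 K

Power absorbed = (1−a)S·πR²; power emitted = 4πR²σT⁴. Equating and cancelling πR²:
T = ((1−a)S / 4σ)^(1/4) = (468 / (4 × 5.67×10⁻⁸))^(1/4) = (2.06×10^9)^(1/4).
T = 213 K.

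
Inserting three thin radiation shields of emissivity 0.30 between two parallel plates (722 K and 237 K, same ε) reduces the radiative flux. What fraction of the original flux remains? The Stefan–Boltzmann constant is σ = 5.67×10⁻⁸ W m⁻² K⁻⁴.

With N identical shields there are N+1 = 4 gaps in series, each with the same radiative resistance, so the flux falls to 1/(N+1) of its unshielded value.

ratio ≈ 0.250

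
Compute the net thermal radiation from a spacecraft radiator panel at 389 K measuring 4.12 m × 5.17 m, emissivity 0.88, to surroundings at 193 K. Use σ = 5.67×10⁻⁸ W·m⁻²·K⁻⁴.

A = 4.12 × 5.17 = 21.3 m².
Q = εσA(T⁴ − T_s⁴). T⁴ − T_s⁴ = (389)⁴ − (193)⁴ = 2.29×10^10 − 1.39×10^9 = 2.15×10^10 K⁴.
Q = 0.88 × 5.67×10⁻⁸ × 21.3 × 2.15×10^10 = 22900 W.

Q ≈ 22900 W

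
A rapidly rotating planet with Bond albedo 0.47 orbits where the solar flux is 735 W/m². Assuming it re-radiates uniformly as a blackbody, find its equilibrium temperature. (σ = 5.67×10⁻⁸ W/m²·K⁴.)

T ≈ 204 K

Power absorbed = (1−a)S·πR²; power emitted = 4πR²σT⁴. Equating and cancelling πR²:
T = ((1−a)S / 4σ)^(1/4) = (390 / (4 × 5.67×10⁻⁸))^(1/4) = (1.72×10^9)^(1/4).
T = 204 K.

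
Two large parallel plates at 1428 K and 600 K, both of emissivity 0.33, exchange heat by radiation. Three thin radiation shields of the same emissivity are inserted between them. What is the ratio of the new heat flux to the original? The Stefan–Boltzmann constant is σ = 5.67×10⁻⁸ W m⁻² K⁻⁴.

ratio ≈ 0.250

With N identical shields there are N+1 = 4 gaps in series, each with the same radiative resistance, so the flux falls to 1/(N+1) of its unshielded value.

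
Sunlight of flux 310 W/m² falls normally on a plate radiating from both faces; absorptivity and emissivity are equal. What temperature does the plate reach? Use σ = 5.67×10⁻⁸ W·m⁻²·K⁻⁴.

Absorbed flux αS = emitted flux 2εσT⁴ per unit area; with α = ε this gives T = (S/2σ)^(1/4).
T = (310 / (2 × 5.67×10⁻⁸))^(1/4) = (2.73×10^9)^(1/4).
T = 229 K.

T ≈ 229 K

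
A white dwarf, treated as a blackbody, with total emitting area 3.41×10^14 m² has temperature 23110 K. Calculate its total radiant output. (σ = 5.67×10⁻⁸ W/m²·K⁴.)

P ≈ 5.51×10^24 W

P = σAT⁴ = 5.67×10⁻⁸ × 3.41×10^14 × (23110)⁴ = 5.67×10⁻⁸ × 3.41×10^14 × 2.85×10^17.
P = 5.51×10^24 W.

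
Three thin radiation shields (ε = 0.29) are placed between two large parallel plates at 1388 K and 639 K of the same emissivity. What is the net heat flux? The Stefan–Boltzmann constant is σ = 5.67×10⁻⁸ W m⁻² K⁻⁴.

q ≈ 8520 W/m²

Each of the 4 gaps contributes resistance (2/ε − 1) = 2/0.29 − 1 = 5.897; total = 23.59.
q = σ(T₁⁴ − T₂⁴) / 23.59 = 5.67×10⁻⁸ × 3.54×10^12 / 23.59 = 8520 W/m².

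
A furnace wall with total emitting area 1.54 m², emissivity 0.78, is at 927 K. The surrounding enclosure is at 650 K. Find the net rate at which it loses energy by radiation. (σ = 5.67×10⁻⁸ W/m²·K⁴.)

Q ≈ 38100 W

Q = εσA(T⁴ − T_s⁴). T⁴ − T_s⁴ = (927)⁴ − (650)⁴ = 7.38×10^11 − 1.79×10^11 = 5.60×10^11 K⁴.
Q = 0.78 × 5.67×10⁻⁸ × 1.54 × 5.60×10^11 = 38100 W.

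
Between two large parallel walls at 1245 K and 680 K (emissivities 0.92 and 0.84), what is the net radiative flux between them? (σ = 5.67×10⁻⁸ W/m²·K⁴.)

For two large parallel gray plates, q = σ(T₁⁴ − T₂⁴) / (1/ε₁ + 1/ε₂ − 1).
1/ε₁ + 1/ε₂ − 1 = 1/0.92 + 1/0.84 − 1 = 1.277.
T₁⁴ − T₂⁴ = 2.40×10^12 − 2.14×10^11 = 2.19×10^12 K⁴.
q = 5.67×10⁻⁸ × 2.19×10^12 / 1.277 = 97200 W/m².

q ≈ 97200 W/m²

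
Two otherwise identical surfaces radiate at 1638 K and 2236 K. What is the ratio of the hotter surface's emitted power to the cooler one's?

ratio ≈ 3.47

P ∝ T⁴, so the ratio is (2236/1638)⁴ = (1.365)⁴ = 3.47.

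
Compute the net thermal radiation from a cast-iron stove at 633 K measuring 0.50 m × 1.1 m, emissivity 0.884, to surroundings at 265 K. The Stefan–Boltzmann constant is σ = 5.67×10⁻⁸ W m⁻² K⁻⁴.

A = 0.50 × 1.1 = 0.550 m².
Q = εσA(T⁴ − T_s⁴). T⁴ − T_s⁴ = (633)⁴ − (265)⁴ = 1.61×10^11 − 4.93×10^9 = 1.56×10^11 K⁴.
Q = 0.884 × 5.67×10⁻⁸ × 0.550 × 1.56×10^11 = 4290 W.

Q ≈ 4290 W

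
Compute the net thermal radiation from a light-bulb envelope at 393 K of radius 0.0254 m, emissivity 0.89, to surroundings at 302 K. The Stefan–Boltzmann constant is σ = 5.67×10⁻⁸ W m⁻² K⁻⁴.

A = 4πr² = 4π × (0.0254)² = 8.11×10^-3 m².
Q = εσA(T⁴ − T_s⁴). T⁴ − T_s⁴ = (393)⁴ − (302)⁴ = 2.39×10^10 − 8.32×10^9 = 1.55×10^10 K⁴.
Q = 0.89 × 5.67×10⁻⁸ × 8.11×10^-3 × 1.55×10^10 = 6.36 W.

Q ≈ 6.36 W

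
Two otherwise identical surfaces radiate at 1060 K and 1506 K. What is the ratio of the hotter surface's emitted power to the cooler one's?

P ∝ T⁴, so the ratio is (1506/1060)⁴ = (1.421)⁴ = 4.07.

ratio ≈ 4.07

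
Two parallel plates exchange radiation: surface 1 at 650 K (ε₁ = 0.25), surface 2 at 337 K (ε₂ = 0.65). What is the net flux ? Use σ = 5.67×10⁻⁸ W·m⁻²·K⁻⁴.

For two large parallel gray plates, q = σ(T₁⁴ − T₂⁴) / (1/ε₁ + 1/ε₂ − 1).
1/ε₁ + 1/ε₂ − 1 = 1/0.25 + 1/0.65 − 1 = 4.538.
T₁⁴ − T₂⁴ = 1.79×10^11 − 1.29×10^10 = 1.66×10^11 K⁴.
q = 5.67×10⁻⁸ × 1.66×10^11 / 4.538 = 2070 W/m².

q ≈ 2070 W/m²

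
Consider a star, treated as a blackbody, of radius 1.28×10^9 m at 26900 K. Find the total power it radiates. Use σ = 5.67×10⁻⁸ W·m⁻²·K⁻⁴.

A = 4πr² = 4π × (1.28×10^9)² = 2.06×10^19 m².
P = σAT⁴ = 5.67×10⁻⁸ × 2.06×10^19 × (26900)⁴ = 5.67×10⁻⁸ × 2.06×10^19 × 5.24×10^17.
P = 6.11×10^29 W.

P ≈ 6.11×10^29 W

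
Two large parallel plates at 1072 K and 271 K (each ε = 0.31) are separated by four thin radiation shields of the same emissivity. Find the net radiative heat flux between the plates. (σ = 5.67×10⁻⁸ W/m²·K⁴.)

q ≈ 2740 W/m²

Each of the 5 gaps contributes resistance (2/ε − 1) = 2/0.31 − 1 = 5.452; total = 27.26.
q = σ(T₁⁴ − T₂⁴) / 27.26 = 5.67×10⁻⁸ × 1.32×10^12 / 27.26 = 2740 W/m².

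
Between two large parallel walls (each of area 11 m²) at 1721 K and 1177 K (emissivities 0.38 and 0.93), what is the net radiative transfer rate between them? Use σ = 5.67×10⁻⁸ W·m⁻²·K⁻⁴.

For two large parallel gray plates, q = σ(T₁⁴ − T₂⁴) / (1/ε₁ + 1/ε₂ − 1).
1/ε₁ + 1/ε₂ − 1 = 1/0.38 + 1/0.93 − 1 = 2.707.
T₁⁴ − T₂⁴ = 8.77×10^12 − 1.92×10^12 = 6.85×10^12 K⁴.
q = 5.67×10⁻⁸ × 6.85×10^12 / 2.707 = 1.44×10^5 W/m².
Q = q·A = 1.44×10^5 × 11 = 1.58×10^6 W.

Q ≈ 1.58×10^6 W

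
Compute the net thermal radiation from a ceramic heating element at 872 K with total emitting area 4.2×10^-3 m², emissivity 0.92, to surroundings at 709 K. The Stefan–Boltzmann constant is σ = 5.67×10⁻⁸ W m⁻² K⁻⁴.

Q ≈ 71.3 W

Q = εσA(T⁴ − T_s⁴). T⁴ − T_s⁴ = (872)⁴ − (709)⁴ = 5.78×10^11 − 2.53×10^11 = 3.25×10^11 K⁴.
Q = 0.92 × 5.67×10⁻⁸ × 4.20×10^-3 × 3.25×10^11 = 71.3 W.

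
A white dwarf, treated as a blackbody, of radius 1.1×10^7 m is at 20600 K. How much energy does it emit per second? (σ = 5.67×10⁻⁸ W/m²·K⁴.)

P ≈ 1.55×10^25 W

A = 4πr² = 4π × (1.1×10^7)² = 1.52×10^15 m².
P = σAT⁴ = 5.67×10⁻⁸ × 1.52×10^15 × (20600)⁴ = 5.67×10⁻⁸ × 1.52×10^15 × 1.80×10^17.
P = 1.55×10^25 W.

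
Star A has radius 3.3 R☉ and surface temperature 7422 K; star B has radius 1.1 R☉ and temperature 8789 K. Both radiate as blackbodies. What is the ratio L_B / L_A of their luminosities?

L = 4πR²σT⁴ ∝ R²T⁴, so L_B/L_A = (1.1/3.3)² × (8789/7422)⁴ = 0.111 × 1.97 = 0.218.

L_B/L_A ≈ 0.218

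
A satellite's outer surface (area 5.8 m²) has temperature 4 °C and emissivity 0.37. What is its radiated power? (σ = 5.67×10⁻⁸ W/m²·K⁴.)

P ≈ 716 W

4 °C = 277 K.
Stefan–Boltzmann: P = εσAT⁴ = 0.37 × 5.67×10⁻⁸ × 5.80 × (277)⁴ = 0.37 × 5.67×10⁻⁸ × 5.80 × 5.89×10^9.
P = 716 W.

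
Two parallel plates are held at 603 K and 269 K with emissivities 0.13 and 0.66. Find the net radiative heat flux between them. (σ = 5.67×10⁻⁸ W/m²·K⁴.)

For two large parallel gray plates, q = σ(T₁⁴ − T₂⁴) / (1/ε₁ + 1/ε₂ − 1).
1/ε₁ + 1/ε₂ − 1 = 1/0.13 + 1/0.66 − 1 = 8.207.
T₁⁴ − T₂⁴ = 1.32×10^11 − 5.24×10^9 = 1.27×10^11 K⁴.
q = 5.67×10⁻⁸ × 1.27×10^11 / 8.207 = 877 W/m².

q ≈ 877 W/m²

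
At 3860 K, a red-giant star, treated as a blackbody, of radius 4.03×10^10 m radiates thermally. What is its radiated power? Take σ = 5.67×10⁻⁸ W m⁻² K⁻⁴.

P ≈ 2.57×10^29 W

A = 4πr² = 4π × (4.03×10^10)² = 2.04×10^22 m².
P = σAT⁴ = 5.67×10⁻⁸ × 2.04×10^22 × (3860)⁴ = 5.67×10⁻⁸ × 2.04×10^22 × 2.22×10^14.
P = 2.57×10^29 W.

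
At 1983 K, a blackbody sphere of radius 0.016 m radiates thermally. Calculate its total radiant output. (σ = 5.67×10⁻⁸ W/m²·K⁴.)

A = 4πr² = 4π × (0.016)² = 3.22×10^-3 m².
P = σAT⁴ = 5.67×10⁻⁸ × 3.22×10^-3 × (1983)⁴ = 5.67×10⁻⁸ × 3.22×10^-3 × 1.55×10^13.
P = 2820 W.

P ≈ 2820 W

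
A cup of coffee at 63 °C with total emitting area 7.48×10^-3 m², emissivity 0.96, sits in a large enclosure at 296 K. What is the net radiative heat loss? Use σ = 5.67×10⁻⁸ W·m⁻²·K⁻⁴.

Convert: 63 °C = 336 K.
Q = εσA(T⁴ − T_s⁴). T⁴ − T_s⁴ = (336)⁴ − (296)⁴ = 1.27×10^10 − 7.68×10^9 = 5.07×10^9 K⁴.
Q = 0.96 × 5.67×10⁻⁸ × 7.48×10^-3 × 5.07×10^9 = 2.06 W.

Q ≈ 2.06 W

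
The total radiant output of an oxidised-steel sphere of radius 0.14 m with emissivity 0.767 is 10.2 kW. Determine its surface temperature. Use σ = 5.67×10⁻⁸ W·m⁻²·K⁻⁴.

A = 4πr² = 4π × (0.14)² = 0.246 m².
From P = εσAT⁴, T = (P / εσA)^(1/4) = (10200 / (0.767 × 5.67×10⁻⁸ × 0.246))^(1/4).
T = (9.52×10^11)^(1/4) = 988 K.

T ≈ 988 K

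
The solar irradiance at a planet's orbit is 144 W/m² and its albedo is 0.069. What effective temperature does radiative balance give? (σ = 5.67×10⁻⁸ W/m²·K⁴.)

T ≈ 156 K

Power absorbed = (1−a)S·πR²; power emitted = 4πR²σT⁴. Equating and cancelling πR²:
T = ((1−a)S / 4σ)^(1/4) = (134 / (4 × 5.67×10⁻⁸))^(1/4) = (5.91×10^8)^(1/4).
T = 156 K.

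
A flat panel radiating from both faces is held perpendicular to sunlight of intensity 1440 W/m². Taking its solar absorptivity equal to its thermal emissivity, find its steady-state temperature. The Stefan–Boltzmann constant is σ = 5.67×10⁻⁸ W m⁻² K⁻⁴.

T ≈ 336 K

Absorbed flux αS = emitted flux 2εσT⁴ per unit area; with α = ε this gives T = (S/2σ)^(1/4).
T = (1440 / (2 × 5.67×10⁻⁸))^(1/4) = (1.27×10^10)^(1/4).
T = 336 K.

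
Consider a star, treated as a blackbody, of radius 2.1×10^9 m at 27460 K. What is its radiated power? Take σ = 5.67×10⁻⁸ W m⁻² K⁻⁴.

P ≈ 1.79×10^30 W

A = 4πr² = 4π × (2.1×10^9)² = 5.54×10^19 m².
P = σAT⁴ = 5.67×10⁻⁸ × 5.54×10^19 × (27460)⁴ = 5.67×10⁻⁸ × 5.54×10^19 × 5.69×10^17.
P = 1.79×10^30 W.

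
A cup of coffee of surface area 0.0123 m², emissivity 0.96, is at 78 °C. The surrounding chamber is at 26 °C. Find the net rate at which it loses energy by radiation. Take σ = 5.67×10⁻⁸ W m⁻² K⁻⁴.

Convert: 78 °C = 351 K; 26 °C = 299 K.
Q = εσA(T⁴ − T_s⁴). T⁴ − T_s⁴ = (351)⁴ − (299)⁴ = 1.52×10^10 − 7.99×10^9 = 7.19×10^9 K⁴.
Q = 0.96 × 5.67×10⁻⁸ × 0.0123 × 7.19×10^9 = 4.81 W.

Q ≈ 4.81 W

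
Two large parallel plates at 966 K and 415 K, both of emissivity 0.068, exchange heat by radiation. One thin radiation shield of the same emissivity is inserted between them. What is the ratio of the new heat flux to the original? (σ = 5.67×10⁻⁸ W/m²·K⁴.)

ratio ≈ 0.500

With N identical shields there are N+1 = 2 gaps in series, each with the same radiative resistance, so the flux falls to 1/(N+1) of its unshielded value.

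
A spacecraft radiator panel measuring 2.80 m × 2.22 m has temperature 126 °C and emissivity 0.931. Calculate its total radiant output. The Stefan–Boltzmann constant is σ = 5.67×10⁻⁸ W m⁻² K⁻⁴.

P ≈ 8320 W

A = 2.80 × 2.22 = 6.22 m².
126 °C = 399 K.
P = εσAT⁴ = 0.931 × 5.67×10⁻⁸ × 6.22 × (399)⁴ = 0.931 × 5.67×10⁻⁸ × 6.22 × 2.53×10^10.
P = 8320 W.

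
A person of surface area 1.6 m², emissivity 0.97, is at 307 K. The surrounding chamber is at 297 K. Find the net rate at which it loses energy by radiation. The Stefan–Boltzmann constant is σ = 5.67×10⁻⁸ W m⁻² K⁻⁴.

Q = εσA(T⁴ − T_s⁴). T⁴ − T_s⁴ = (307)⁴ − (297)⁴ = 8.88×10^9 − 7.78×10^9 = 1.10×10^9 K⁴.
Q = 0.97 × 5.67×10⁻⁸ × 1.60 × 1.10×10^9 = 97.0 W.

Q ≈ 97.0 W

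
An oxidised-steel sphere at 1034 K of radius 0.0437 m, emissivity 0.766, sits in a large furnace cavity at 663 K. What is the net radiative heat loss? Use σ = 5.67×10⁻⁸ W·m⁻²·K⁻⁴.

Q ≈ 990 W

A = 4πr² = 4π × (0.0437)² = 0.0240 m².
Q = εσA(T⁴ − T_s⁴). T⁴ − T_s⁴ = (1034)⁴ − (663)⁴ = 1.14×10^12 − 1.93×10^11 = 9.50×10^11 K⁴.
Q = 0.766 × 5.67×10⁻⁸ × 0.0240 × 9.50×10^11 = 990 W.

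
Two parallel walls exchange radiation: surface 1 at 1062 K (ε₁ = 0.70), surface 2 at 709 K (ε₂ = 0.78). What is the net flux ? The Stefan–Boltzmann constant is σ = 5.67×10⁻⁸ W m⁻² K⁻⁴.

q ≈ 33800 W/m²

For two large parallel gray plates, q = σ(T₁⁴ − T₂⁴) / (1/ε₁ + 1/ε₂ − 1).
1/ε₁ + 1/ε₂ − 1 = 1/0.70 + 1/0.78 − 1 = 1.711.
T₁⁴ − T₂⁴ = 1.27×10^12 − 2.53×10^11 = 1.02×10^12 K⁴.
q = 5.67×10⁻⁸ × 1.02×10^12 / 1.711 = 33800 W/m².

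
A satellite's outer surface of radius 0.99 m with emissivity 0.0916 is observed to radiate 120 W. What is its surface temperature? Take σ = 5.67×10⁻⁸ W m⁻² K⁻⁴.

T ≈ 208 K

A = 4πr² = 4π × (0.99)² = 12.3 m².
From P = εσAT⁴, T = (P / εσA)^(1/4) = (120 / (0.0916 × 5.67×10⁻⁸ × 12.3))^(1/4).
T = (1.88×10^9)^(1/4) = 208 K.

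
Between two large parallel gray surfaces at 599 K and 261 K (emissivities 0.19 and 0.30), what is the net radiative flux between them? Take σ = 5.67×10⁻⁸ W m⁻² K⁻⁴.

q ≈ 926 W/m²

For two large parallel gray plates, q = σ(T₁⁴ − T₂⁴) / (1/ε₁ + 1/ε₂ − 1).
1/ε₁ + 1/ε₂ − 1 = 1/0.19 + 1/0.30 − 1 = 7.596.
T₁⁴ − T₂⁴ = 1.29×10^11 − 4.64×10^9 = 1.24×10^11 K⁴.
q = 5.67×10⁻⁸ × 1.24×10^11 / 7.596 = 926 W/m².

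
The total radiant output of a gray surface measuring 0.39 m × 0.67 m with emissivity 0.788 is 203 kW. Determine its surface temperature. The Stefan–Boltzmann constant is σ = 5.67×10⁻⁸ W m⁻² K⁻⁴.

T ≈ 2040 K

A = 0.39 × 0.67 = 0.261 m².
From P = εσAT⁴, T = (P / εσA)^(1/4) = (2.03×10^5 / (0.788 × 5.67×10⁻⁸ × 0.261))^(1/4).
T = (1.74×10^13)^(1/4) = 2040 K.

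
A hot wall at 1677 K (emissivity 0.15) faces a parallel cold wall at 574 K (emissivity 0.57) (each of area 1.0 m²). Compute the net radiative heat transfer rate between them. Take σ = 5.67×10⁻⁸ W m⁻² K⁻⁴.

Q ≈ 59600 W

For two large parallel gray plates, q = σ(T₁⁴ − T₂⁴) / (1/ε₁ + 1/ε₂ − 1).
1/ε₁ + 1/ε₂ − 1 = 1/0.15 + 1/0.57 − 1 = 7.421.
T₁⁴ − T₂⁴ = 7.91×10^12 − 1.09×10^11 = 7.80×10^12 K⁴.
q = 5.67×10⁻⁸ × 7.80×10^12 / 7.421 = 59600 W/m².
Q = q·A = 59600 × 1.0 = 59600 W.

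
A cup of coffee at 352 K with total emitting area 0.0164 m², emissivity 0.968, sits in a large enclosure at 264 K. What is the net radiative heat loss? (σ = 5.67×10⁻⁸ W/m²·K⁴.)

Q = εσA(T⁴ − T_s⁴). T⁴ − T_s⁴ = (352)⁴ − (264)⁴ = 1.54×10^10 − 4.86×10^9 = 1.05×10^10 K⁴.
Q = 0.968 × 5.67×10⁻⁸ × 0.0164 × 1.05×10^10 = 9.45 W.

Q ≈ 9.45 W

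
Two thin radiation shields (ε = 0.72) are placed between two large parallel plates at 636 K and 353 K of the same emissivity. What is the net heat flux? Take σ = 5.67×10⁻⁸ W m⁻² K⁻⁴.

q ≈ 1570 W/m²

Each of the 3 gaps contributes resistance (2/ε − 1) = 2/0.72 − 1 = 1.778; total = 5.333.
q = σ(T₁⁴ − T₂⁴) / 5.333 = 5.67×10⁻⁸ × 1.48×10^11 / 5.333 = 1570 W/m².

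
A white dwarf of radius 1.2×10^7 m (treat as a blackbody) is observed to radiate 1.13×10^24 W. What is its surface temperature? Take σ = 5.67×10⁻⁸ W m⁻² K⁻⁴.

T ≈ 10200 K

A = 4πr² = 4π × (1.2×10^7)² = 1.81×10^15 m².
From P = σAT⁴, T = (P / σA)^(1/4) = (1.13×10^24 / (5.67×10⁻⁸ × 1.81×10^15))^(1/4).
T = (1.10×10^16)^(1/4) = 10200 K.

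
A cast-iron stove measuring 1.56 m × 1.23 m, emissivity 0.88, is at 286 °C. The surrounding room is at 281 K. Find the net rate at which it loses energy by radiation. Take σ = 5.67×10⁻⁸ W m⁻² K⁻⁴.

A = 1.56 × 1.23 = 1.92 m².
Convert: 286 °C = 559 K.
Q = εσA(T⁴ − T_s⁴). T⁴ − T_s⁴ = (559)⁴ − (281)⁴ = 9.76×10^10 − 6.23×10^9 = 9.14×10^10 K⁴.
Q = 0.88 × 5.67×10⁻⁸ × 1.92 × 9.14×10^10 = 8750 W.

Q ≈ 8750 W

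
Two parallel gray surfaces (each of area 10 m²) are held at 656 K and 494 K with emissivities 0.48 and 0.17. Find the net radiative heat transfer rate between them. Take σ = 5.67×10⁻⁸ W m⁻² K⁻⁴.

Q ≈ 10200 W

For two large parallel gray plates, q = σ(T₁⁴ − T₂⁴) / (1/ε₁ + 1/ε₂ − 1).
1/ε₁ + 1/ε₂ − 1 = 1/0.48 + 1/0.17 − 1 = 6.966.
T₁⁴ − T₂⁴ = 1.85×10^11 − 5.96×10^10 = 1.26×10^11 K⁴.
q = 5.67×10⁻⁸ × 1.26×10^11 / 6.966 = 1020 W/m².
Q = q·A = 1020 × 10 = 10200 W.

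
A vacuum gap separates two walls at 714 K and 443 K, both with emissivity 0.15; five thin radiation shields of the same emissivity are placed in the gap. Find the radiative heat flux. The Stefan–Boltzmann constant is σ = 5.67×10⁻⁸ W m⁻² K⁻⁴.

Each of the 6 gaps contributes resistance (2/ε − 1) = 2/0.15 − 1 = 12.33; total = 74.00.
q = σ(T₁⁴ − T₂⁴) / 74.00 = 5.67×10⁻⁸ × 2.21×10^11 / 74.00 = 170 W/m².

q ≈ 170 W/m²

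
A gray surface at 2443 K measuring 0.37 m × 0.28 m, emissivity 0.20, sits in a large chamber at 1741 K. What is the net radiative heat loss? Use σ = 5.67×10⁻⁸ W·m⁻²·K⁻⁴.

A = 0.37 × 0.28 = 0.104 m².
Q = εσA(T⁴ − T_s⁴). T⁴ − T_s⁴ = (2443)⁴ − (1741)⁴ = 3.56×10^13 − 9.19×10^12 = 2.64×10^13 K⁴.
Q = 0.20 × 5.67×10⁻⁸ × 0.104 × 2.64×10^13 = 31100 W.

Q ≈ 31100 W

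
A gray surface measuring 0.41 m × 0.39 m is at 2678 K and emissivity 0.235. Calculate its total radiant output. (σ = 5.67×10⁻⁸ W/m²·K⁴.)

A = 0.41 × 0.39 = 0.160 m².
P = εσAT⁴ = 0.235 × 5.67×10⁻⁸ × 0.160 × (2678)⁴ = 0.235 × 5.67×10⁻⁸ × 0.160 × 5.14×10^13.
P = 1.10×10^5 W.

P ≈ 1.10×10^5 W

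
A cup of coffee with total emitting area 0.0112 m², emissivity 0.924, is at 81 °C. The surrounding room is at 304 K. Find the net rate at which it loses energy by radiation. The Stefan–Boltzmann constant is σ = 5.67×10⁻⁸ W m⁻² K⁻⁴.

Convert: 81 °C = 354 K.
Q = εσA(T⁴ − T_s⁴). T⁴ − T_s⁴ = (354)⁴ − (304)⁴ = 1.57×10^10 − 8.54×10^9 = 7.16×10^9 K⁴.
Q = 0.924 × 5.67×10⁻⁸ × 0.0112 × 7.16×10^9 = 4.20 W.

Q ≈ 4.20 W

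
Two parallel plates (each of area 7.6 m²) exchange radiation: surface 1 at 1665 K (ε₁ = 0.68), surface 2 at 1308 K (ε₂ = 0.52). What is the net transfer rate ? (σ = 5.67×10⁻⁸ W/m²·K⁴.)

Q ≈ 8.57×10^5 W

For two large parallel gray plates, q = σ(T₁⁴ − T₂⁴) / (1/ε₁ + 1/ε₂ − 1).
1/ε₁ + 1/ε₂ − 1 = 1/0.68 + 1/0.52 − 1 = 2.394.
T₁⁴ − T₂⁴ = 7.69×10^12 − 2.93×10^12 = 4.76×10^12 K⁴.
q = 5.67×10⁻⁸ × 4.76×10^12 / 2.394 = 1.13×10^5 W/m².
Q = q·A = 1.13×10^5 × 7.6 = 8.57×10^5 W.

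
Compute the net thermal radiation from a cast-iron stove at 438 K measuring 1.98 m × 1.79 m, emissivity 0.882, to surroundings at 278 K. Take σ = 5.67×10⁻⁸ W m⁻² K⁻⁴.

Q ≈ 5460 W

A = 1.98 × 1.79 = 3.54 m².
Q = εσA(T⁴ − T_s⁴). T⁴ − T_s⁴ = (438)⁴ − (278)⁴ = 3.68×10^10 − 5.97×10^9 = 3.08×10^10 K⁴.
Q = 0.882 × 5.67×10⁻⁸ × 3.54 × 3.08×10^10 = 5460 W.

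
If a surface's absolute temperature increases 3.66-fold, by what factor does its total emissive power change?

P ∝ T⁴, so the power scales as (3.66)⁴ = 179.

factor ≈ 179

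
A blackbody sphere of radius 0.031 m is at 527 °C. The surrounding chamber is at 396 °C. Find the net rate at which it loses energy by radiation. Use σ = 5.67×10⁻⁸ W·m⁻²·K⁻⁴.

A = 4πr² = 4π × (0.031)² = 0.0121 m².
Convert: 527 °C = 800 K; 396 °C = 669 K.
Q = σA(T⁴ − T_s⁴). T⁴ − T_s⁴ = (800)⁴ − (669)⁴ = 4.10×10^11 − 2.00×10^11 = 2.09×10^11 K⁴.
Q = 5.67×10⁻⁸ × 0.0121 × 2.09×10^11 = 143 W.

Q ≈ 143 W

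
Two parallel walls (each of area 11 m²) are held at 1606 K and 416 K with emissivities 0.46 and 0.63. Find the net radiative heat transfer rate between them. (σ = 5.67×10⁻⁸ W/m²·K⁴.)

For two large parallel gray plates, q = σ(T₁⁴ − T₂⁴) / (1/ε₁ + 1/ε₂ − 1).
1/ε₁ + 1/ε₂ − 1 = 1/0.46 + 1/0.63 − 1 = 2.761.
T₁⁴ − T₂⁴ = 6.65×10^12 − 2.99×10^10 = 6.62×10^12 K⁴.
q = 5.67×10⁻⁸ × 6.62×10^12 / 2.761 = 1.36×10^5 W/m².
Q = q·A = 1.36×10^5 × 11 = 1.50×10^6 W.

Q ≈ 1.50×10^6 W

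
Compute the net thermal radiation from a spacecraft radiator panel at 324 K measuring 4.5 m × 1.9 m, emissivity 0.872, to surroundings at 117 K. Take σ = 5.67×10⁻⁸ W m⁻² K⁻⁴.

A = 4.5 × 1.9 = 8.55 m².
Q = εσA(T⁴ − T_s⁴). T⁴ − T_s⁴ = (324)⁴ − (117)⁴ = 1.10×10^10 − 1.87×10^8 = 1.08×10^10 K⁴.
Q = 0.872 × 5.67×10⁻⁸ × 8.55 × 1.08×10^10 = 4580 W.

Q ≈ 4580 W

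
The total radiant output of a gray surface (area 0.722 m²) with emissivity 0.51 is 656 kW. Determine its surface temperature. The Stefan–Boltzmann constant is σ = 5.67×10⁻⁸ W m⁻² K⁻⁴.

T ≈ 2370 K

From P = εσAT⁴, T = (P / εσA)^(1/4) = (6.56×10^5 / (0.51 × 5.67×10⁻⁸ × 0.722))^(1/4).
T = (3.14×10^13)^(1/4) = 2370 K.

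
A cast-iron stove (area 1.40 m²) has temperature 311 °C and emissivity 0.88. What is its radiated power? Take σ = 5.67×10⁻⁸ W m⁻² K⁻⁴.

P ≈ 8130 W

311 °C = 584 K.
Stefan–Boltzmann: P = εσAT⁴ = 0.88 × 5.67×10⁻⁸ × 1.40 × (584)⁴ = 0.88 × 5.67×10⁻⁸ × 1.40 × 1.16×10^11.
P = 8130 W.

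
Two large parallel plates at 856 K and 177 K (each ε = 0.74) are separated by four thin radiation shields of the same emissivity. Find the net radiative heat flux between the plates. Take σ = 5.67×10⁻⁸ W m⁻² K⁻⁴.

q ≈ 3570 W/m²

Each of the 5 gaps contributes resistance (2/ε − 1) = 2/0.74 − 1 = 1.703; total = 8.514.
q = σ(T₁⁴ − T₂⁴) / 8.514 = 5.67×10⁻⁸ × 5.36×10^11 / 8.514 = 3570 W/m².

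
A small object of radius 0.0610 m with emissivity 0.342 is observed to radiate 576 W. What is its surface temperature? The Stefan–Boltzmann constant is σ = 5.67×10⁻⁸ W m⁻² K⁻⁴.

A = 4πr² = 4π × (0.0610)² = 0.0468 m².
From P = εσAT⁴, T = (P / εσA)^(1/4) = (576 / (0.342 × 5.67×10⁻⁸ × 0.0468))^(1/4).
T = (6.35×10^11)^(1/4) = 893 K.

T ≈ 893 K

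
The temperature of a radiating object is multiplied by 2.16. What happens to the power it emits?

P ∝ T⁴, so the power scales as (2.16)⁴ = 21.8.

factor ≈ 21.8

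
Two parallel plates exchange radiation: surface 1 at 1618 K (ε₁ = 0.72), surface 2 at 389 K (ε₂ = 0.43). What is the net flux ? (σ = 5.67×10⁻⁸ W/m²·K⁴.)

For two large parallel gray plates, q = σ(T₁⁴ − T₂⁴) / (1/ε₁ + 1/ε₂ − 1).
1/ε₁ + 1/ε₂ − 1 = 1/0.72 + 1/0.43 − 1 = 2.714.
T₁⁴ − T₂⁴ = 6.85×10^12 − 2.29×10^10 = 6.83×10^12 K⁴.
q = 5.67×10⁻⁸ × 6.83×10^12 / 2.714 = 1.43×10^5 W/m².

q ≈ 1.43×10^5 W/m²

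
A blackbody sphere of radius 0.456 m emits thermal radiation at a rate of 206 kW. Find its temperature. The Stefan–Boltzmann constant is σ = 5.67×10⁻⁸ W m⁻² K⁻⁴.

A = 4πr² = 4π × (0.456)² = 2.61 m².
From P = σAT⁴, T = (P / σA)^(1/4) = (2.06×10^5 / (5.67×10⁻⁸ × 2.61))^(1/4).
T = (1.39×10^12)^(1/4) = 1090 K.

T ≈ 1090 K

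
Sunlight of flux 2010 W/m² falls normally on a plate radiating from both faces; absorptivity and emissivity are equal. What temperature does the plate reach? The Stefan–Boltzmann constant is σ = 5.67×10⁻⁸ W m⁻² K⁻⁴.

Absorbed flux αS = emitted flux 2εσT⁴ per unit area; with α = ε this gives T = (S/2σ)^(1/4).
T = (2010 / (2 × 5.67×10⁻⁸))^(1/4) = (1.77×10^10)^(1/4).
T = 365 K.

T ≈ 365 K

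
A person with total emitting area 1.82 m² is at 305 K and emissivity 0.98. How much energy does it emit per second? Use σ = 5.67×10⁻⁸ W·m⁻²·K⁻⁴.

P = εσAT⁴ = 0.98 × 5.67×10⁻⁸ × 1.82 × (305)⁴ = 0.98 × 5.67×10⁻⁸ × 1.82 × 8.65×10^9.
P = 875 W.

P ≈ 875 W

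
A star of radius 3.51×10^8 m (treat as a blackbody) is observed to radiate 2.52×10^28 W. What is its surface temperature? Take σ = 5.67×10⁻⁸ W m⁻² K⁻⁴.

T ≈ 23100 K

A = 4πr² = 4π × (3.51×10^8)² = 1.55×10^18 m².
From P = σAT⁴, T = (P / σA)^(1/4) = (2.52×10^28 / (5.67×10⁻⁸ × 1.55×10^18))^(1/4).
T = (2.87×10^17)^(1/4) = 23100 K.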